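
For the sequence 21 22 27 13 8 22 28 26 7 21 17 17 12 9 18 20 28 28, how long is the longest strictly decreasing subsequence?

6

One longest decreasing subsequence is 27, 22, 21, 17, 12, 9 (positions 3,6,10,11,13,14), of length 6; no longer one exists.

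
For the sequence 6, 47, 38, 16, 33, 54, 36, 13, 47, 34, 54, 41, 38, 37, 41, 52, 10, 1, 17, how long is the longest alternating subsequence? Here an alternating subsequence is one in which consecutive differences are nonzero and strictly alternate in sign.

Track the best alternating length ending on an up-step vs a down-step at each position: up/down = 1/1, 2/1, 2/3, 2/3, 4/3, 4/1, 4/5, 2/5, 6/5, 6/7, 8/1, 8/9, 8/9, 8/9, 10/9, 10/9, 2/11, 1/11, 12/11.
The maximum over both is 12; one such subsequence is 6, 47, 38, 54, 36, 47, 34, 54, 38, 41, 10, 17.

12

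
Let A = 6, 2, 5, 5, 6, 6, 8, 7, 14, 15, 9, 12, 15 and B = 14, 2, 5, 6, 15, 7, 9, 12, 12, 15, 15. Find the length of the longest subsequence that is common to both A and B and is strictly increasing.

For each value that appears in both, track the longest common increasing run ending there.
The best achievable length is 7; one witness is 2, 5, 6, 7, 9, 12, 15 (A-positions 2,3,5,8,11,12,13, B-positions 2,3,4,6,7,8,10).

7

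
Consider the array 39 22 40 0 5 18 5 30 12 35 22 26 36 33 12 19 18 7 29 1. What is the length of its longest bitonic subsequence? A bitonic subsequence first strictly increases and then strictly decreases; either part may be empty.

Let inc[i] be the LIS ending at i and dec[i] the longest strictly decreasing subsequence starting at i. inc = [1, 1, 2, 1, 2, 3, 2, 4, 3, 5, 4, 5, 6, 6, 3, 4, 4, 3, 6, 2], dec = [7, 5, 7, 1, 2, 4, 2, 6, 3, 6, 5, 5, 6, 5, 3, 4, 3, 2, 2, 1].
max_i inc[i]+dec[i]−1 = 11, with one witness 0, 5, 18, 30, 35, 36, 33, 19, 18, 7, 1.

11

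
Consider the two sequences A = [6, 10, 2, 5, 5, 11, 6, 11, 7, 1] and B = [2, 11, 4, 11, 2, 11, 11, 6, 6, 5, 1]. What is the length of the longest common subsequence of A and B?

4

Backtracking the LCS table gives one alignment: 2 (A3,B5) → 11 (A6,B7) → 6 (A7,B9) → 1 (A10,B11).
So the longest common subsequence has length 4.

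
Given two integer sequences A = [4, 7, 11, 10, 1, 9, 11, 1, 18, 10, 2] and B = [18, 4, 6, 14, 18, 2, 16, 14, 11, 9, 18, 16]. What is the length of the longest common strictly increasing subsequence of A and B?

A longest common strictly increasing subsequence is 4, 11, 18 (length 3); it appears in order in both A and B, and no longer such subsequence exists.

3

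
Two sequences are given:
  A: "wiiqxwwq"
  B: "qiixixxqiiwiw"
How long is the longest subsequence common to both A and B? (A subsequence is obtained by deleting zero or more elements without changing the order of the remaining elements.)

Backtracking the LCS table gives one alignment: i (A2,B3) → i (A3,B5) → q (A4,B8) → w (A6,B11) → w (A7,B13).
So the longest common subsequence has length 5.

5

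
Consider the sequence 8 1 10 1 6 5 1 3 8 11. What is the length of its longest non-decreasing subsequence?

6

One longest non-decreasing subsequence is 1, 1, 1, 3, 8, 11 (positions 2,4,7,8,9,10), of length 6; no longer one exists.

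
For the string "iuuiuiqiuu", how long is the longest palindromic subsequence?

7

One longest palindromic subsequence is uuiqiuu (positions 2,3,4,7,8,9,10); it reads the same forward and backward, and the interval DP gives dp[1][10] = 7.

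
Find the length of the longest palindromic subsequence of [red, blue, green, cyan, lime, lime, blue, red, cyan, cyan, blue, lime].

6

One longest palindromic subsequence is lime blue cyan cyan blue lime (positions 5,7,9,10,11,12); it reads the same forward and backward, and the interval DP gives dp[1][12] = 6.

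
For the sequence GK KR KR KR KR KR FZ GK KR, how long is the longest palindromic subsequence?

7

One longest palindromic subsequence is GK KR KR KR KR KR GK (positions 1,2,3,4,5,6,8); it reads the same forward and backward, and the interval DP gives dp[1][9] = 7.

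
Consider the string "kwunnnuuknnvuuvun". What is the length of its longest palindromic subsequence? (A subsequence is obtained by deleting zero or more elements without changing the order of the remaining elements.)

Using dp[i][j] = 2 + dp[i+1][j−1] if the ends match, else max(dp[i+1][j], dp[i][j−1]):
dp[1][17] = 8. A witness is nuvuuvun at positions 4,7,12,13,14,15,16,17.

8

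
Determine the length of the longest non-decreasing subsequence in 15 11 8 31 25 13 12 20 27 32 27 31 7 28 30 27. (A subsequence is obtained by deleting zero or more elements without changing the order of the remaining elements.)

7

Let dp[i] be the longest non-decreasing subsequence ending at position i. Then dp = [1, 1, 1, 2, 2, 2, 2, 3, 4, 5, 5, 6, 1, 6, 7, 6].
The maximum is 7; one witness is 11, 13, 20, 27, 27, 28, 30 at positions 2,6,8,9,11,14,15.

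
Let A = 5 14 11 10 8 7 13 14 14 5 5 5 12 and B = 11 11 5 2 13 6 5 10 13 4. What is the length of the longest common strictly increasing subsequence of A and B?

3

For each value that appears in both, track the longest common increasing run ending there.
The best achievable length is 3; one witness is 5, 10, 13 (A-positions 1,4,7, B-positions 3,8,9).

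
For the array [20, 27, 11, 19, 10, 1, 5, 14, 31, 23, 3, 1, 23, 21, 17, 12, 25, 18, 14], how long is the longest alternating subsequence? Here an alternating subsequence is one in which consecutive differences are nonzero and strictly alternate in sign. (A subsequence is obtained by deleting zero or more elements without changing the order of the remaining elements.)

11

Track the best alternating length ending on an up-step vs a down-step at each position: up/down = 1/1, 2/1, 1/3, 4/3, 1/5, 1/5, 6/5, 6/5, 6/1, 6/7, 6/7, 1/7, 8/7, 8/9, 8/9, 8/9, 10/7, 10/11, 10/11.
The maximum over both is 11; one such subsequence is 20, 27, 11, 19, 1, 5, 3, 23, 21, 25, 18.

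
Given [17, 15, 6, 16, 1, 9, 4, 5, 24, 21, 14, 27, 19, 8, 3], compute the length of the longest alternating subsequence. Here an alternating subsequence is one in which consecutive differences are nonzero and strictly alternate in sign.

10

Track the best alternating length ending on an up-step vs a down-step at each position: up/down = 1/1, 1/2, 1/2, 3/2, 1/4, 5/4, 5/6, 7/6, 7/1, 7/8, 7/8, 9/1, 9/10, 7/10, 5/10.
The maximum over both is 10; one such subsequence is 17, 15, 16, 1, 9, 4, 24, 21, 27, 19.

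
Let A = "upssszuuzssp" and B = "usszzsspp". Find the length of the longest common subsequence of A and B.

8

Backtracking the LCS table gives one alignment: u (A1,B1) → s (A4,B2) → s (A5,B3) → z (A6,B4) → z (A9,B5) → s (A10,B6) → s (A11,B7) → p (A12,B9).
So the longest common subsequence has length 8.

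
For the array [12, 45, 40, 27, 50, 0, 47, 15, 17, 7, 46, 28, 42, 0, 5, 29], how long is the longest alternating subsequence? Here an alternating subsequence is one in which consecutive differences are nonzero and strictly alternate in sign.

14

Track the best alternating length ending on an up-step vs a down-step at each position: up/down = 1/1, 2/1, 2/3, 2/3, 4/1, 1/5, 6/5, 6/7, 8/7, 6/9, 10/7, 10/11, 12/11, 1/13, 14/13, 14/13.
The maximum over both is 14; one such subsequence is 12, 45, 40, 50, 0, 47, 15, 17, 7, 46, 28, 42, 0, 5.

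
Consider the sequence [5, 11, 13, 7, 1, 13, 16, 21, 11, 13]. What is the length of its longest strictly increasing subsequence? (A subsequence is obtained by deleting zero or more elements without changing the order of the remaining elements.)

5

Scanning left to right, the best length ending at each element is: 5→1, 11→2, 13→3, 7→2, 1→1, 13→3, 16→4, 21→5, 11→3, 13→4.
So the longest increasing subsequence has length 5, e.g. 5, 11, 13, 16, 21.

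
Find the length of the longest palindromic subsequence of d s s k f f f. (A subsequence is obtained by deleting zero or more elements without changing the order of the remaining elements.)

Using dp[i][j] = 2 + dp[i+1][j−1] if the ends match, else max(dp[i+1][j], dp[i][j−1]):
dp[1][7] = 3. A witness is fff at positions 5,6,7.

3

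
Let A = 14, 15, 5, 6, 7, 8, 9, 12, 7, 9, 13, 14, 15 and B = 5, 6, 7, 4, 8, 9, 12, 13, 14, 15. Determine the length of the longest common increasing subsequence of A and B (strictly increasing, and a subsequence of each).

9

A longest common strictly increasing subsequence is 5, 6, 7, 8, 9, 12, 13, 14, 15 (length 9); it appears in order in both A and B, and no longer such subsequence exists.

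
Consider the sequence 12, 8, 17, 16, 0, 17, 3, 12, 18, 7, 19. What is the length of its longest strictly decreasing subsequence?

4

Scanning left to right, the best length ending at each element is: 12→1, 8→2, 17→1, 16→2, 0→3, 17→1, 3→3, 12→3, 18→1, 7→4, 19→1.
So the longest decreasing subsequence has length 4, e.g. 17, 16, 12, 7.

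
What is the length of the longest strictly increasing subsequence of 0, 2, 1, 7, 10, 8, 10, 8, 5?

One longest increasing subsequence is 0, 2, 7, 8, 10 (positions 1,2,4,6,7), of length 5; no longer one exists.

5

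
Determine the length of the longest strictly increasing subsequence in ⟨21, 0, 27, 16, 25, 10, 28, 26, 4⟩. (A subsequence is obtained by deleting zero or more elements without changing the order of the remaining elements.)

4

One longest increasing subsequence is 0, 16, 25, 28 (positions 2,4,5,7), of length 4; no longer one exists.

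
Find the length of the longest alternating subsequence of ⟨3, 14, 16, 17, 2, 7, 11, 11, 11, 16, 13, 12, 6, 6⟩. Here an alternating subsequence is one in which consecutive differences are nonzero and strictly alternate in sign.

5

Track the best alternating length ending on an up-step vs a down-step at each position: up/down = 1/1, 2/1, 2/1, 2/1, 1/3, 4/3, 4/3, 4/3, 4/3, 4/3, 4/5, 4/5, 4/5, 4/5.
The maximum over both is 5; one such subsequence is 3, 14, 2, 16, 13.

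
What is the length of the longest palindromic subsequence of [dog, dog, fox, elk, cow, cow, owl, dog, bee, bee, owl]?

4

Using dp[i][j] = 2 + dp[i+1][j−1] if the ends match, else max(dp[i+1][j], dp[i][j−1]):
dp[1][11] = 4. A witness is owl bee bee owl at positions 7,9,10,11.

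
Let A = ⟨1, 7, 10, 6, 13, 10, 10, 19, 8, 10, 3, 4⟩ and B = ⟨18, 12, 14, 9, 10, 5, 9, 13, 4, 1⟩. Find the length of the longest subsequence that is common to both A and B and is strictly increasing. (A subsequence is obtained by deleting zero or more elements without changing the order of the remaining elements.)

For each value that appears in both, track the longest common increasing run ending there.
The best achievable length is 2; one witness is 10, 13 (A-positions 3,5, B-positions 5,8).

2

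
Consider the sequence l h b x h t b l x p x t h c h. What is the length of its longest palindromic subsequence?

9

One longest palindromic subsequence is hhtxpxthh (positions 2,5,6,9,10,11,12,13,15); it reads the same forward and backward, and the interval DP gives dp[1][15] = 9.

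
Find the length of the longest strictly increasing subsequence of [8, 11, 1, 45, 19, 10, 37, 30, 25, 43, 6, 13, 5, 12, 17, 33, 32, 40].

Scanning left to right, the best length ending at each element is: 8→1, 11→2, 1→1, 45→3, 19→3, 10→2, 37→4, 30→4, 25→4, 43→5, 6→2, 13→3, 5→2, 12→3, 17→4, 33→5, 32→5, 40→6.
So the longest increasing subsequence has length 6, e.g. 8, 11, 19, 30, 33, 40.

6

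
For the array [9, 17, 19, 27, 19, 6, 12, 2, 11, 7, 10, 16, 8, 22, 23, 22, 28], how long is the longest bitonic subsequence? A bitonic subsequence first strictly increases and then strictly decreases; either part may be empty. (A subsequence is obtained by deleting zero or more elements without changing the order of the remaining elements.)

9

Let inc[i] be the LIS ending at i and dec[i] the longest strictly decreasing subsequence starting at i. inc = [1, 2, 3, 4, 3, 1, 2, 1, 2, 2, 3, 4, 3, 5, 6, 5, 7], dec = [3, 5, 5, 6, 5, 2, 4, 1, 3, 1, 2, 2, 1, 1, 2, 1, 1].
max_i inc[i]+dec[i]−1 = 9, with one witness 9, 17, 19, 27, 19, 12, 11, 10, 8.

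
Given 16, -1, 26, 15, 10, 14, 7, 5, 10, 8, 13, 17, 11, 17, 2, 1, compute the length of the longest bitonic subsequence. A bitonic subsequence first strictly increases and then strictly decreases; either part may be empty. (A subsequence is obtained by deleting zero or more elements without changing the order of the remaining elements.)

8

Let inc[i] be the LIS ending at i and dec[i] the longest strictly decreasing subsequence starting at i. inc = [1, 1, 2, 2, 2, 3, 2, 2, 3, 3, 4, 5, 4, 5, 2, 2], dec = [7, 1, 7, 6, 5, 5, 4, 3, 4, 3, 4, 4, 3, 3, 2, 1].
max_i inc[i]+dec[i]−1 = 8, with one witness 16, 26, 15, 14, 13, 11, 2, 1.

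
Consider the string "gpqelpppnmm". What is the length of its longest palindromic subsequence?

One longest palindromic subsequence is pppp (positions 2,6,7,8); it reads the same forward and backward, and the interval DP gives dp[1][11] = 4.

4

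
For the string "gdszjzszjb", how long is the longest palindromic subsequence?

5

One longest palindromic subsequence is jzszj (positions 5,6,7,8,9); it reads the same forward and backward, and the interval DP gives dp[1][10] = 5.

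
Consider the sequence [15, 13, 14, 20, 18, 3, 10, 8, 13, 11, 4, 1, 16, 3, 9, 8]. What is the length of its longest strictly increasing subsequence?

4

One longest increasing subsequence is 3, 10, 13, 16 (positions 6,7,9,13), of length 4; no longer one exists.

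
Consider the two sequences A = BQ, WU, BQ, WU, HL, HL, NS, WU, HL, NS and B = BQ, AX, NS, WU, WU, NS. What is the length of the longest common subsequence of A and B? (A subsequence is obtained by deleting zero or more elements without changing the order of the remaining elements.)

4

Backtracking the LCS table gives one alignment: BQ (A1,B1) → WU (A4,B4) → WU (A8,B5) → NS (A10,B6).
So the longest common subsequence has length 4.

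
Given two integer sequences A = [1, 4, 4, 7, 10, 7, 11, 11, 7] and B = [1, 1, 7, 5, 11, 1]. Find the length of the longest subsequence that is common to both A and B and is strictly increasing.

For each value that appears in both, track the longest common increasing run ending there.
The best achievable length is 3; one witness is 1, 7, 11 (A-positions 1,4,7, B-positions 1,3,5).

3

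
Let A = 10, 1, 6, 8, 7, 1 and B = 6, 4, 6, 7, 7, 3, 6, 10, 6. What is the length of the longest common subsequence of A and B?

A longest common subsequence is 10, 6 (length 2); the LCS DP confirms no longer common subsequence exists.

2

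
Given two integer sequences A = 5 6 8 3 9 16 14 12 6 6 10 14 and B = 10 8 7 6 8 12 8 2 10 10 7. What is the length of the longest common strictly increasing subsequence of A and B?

3

A longest common strictly increasing subsequence is 6, 8, 12 (length 3); it appears in order in both A and B, and no longer such subsequence exists.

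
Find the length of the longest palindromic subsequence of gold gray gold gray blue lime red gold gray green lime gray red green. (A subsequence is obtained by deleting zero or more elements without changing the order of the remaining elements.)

Using dp[i][j] = 2 + dp[i+1][j−1] if the ends match, else max(dp[i+1][j], dp[i][j−1]):
dp[1][14] = 5. A witness is red gray lime gray red at positions 7,9,11,12,13.

5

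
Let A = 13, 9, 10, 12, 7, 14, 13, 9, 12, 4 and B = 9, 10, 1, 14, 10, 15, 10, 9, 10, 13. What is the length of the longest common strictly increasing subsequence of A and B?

A longest common strictly increasing subsequence is 9, 10, 14 (length 3); it appears in order in both A and B, and no longer such subsequence exists.

3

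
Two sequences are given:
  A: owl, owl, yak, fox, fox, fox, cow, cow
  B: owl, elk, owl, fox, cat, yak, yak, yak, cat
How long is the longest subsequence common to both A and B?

A longest common subsequence is owl, owl, yak (length 3); the LCS DP confirms no longer common subsequence exists.

3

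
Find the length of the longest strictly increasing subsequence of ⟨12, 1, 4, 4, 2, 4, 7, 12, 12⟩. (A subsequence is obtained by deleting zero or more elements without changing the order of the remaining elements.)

Let dp[i] be the longest increasing subsequence ending at position i. Then dp = [1, 1, 2, 2, 2, 3, 4, 5, 5].
The maximum is 5; one witness is 1, 2, 4, 7, 12 at positions 2,5,6,7,8.

5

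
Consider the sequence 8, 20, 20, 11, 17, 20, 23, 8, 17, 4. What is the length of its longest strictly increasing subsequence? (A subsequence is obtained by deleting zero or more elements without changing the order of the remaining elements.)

Scanning left to right, the best length ending at each element is: 8→1, 20→2, 20→2, 11→2, 17→3, 20→4, 23→5, 8→1, 17→3, 4→1.
So the longest increasing subsequence has length 5, e.g. 8, 11, 17, 20, 23.

5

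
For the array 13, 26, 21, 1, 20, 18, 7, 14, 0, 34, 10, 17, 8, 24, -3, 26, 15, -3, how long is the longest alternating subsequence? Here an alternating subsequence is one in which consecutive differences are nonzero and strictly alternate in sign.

15

A longest alternating subsequence is 13, 26, 1, 20, 7, 14, 0, 34, 10, 17, 8, 24, -3, 26, 15 (positions 1,2,4,5,7,8,9,10,11,12,13,14,15,16,17); its 14 consecutive differences strictly alternate in sign, and length 15 is optimal.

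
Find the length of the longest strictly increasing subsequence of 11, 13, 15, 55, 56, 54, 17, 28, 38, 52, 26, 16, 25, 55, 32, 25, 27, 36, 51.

8

Let dp[i] be the longest increasing subsequence ending at position i. Then dp = [1, 2, 3, 4, 5, 4, 4, 5, 6, 7, 5, 4, 5, 8, 6, 5, 6, 7, 8].
The maximum is 8; one witness is 11, 13, 15, 17, 28, 38, 52, 55 at positions 1,2,3,7,8,9,10,14.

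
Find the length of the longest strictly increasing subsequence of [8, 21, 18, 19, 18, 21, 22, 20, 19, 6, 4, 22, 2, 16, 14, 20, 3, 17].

One longest increasing subsequence is 8, 18, 19, 21, 22 (positions 1,3,4,6,7), of length 5; no longer one exists.

5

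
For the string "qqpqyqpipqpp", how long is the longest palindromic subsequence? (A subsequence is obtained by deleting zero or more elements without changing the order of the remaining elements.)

7

One longest palindromic subsequence is pqpipqp (positions 3,6,7,8,9,10,12); it reads the same forward and backward, and the interval DP gives dp[1][12] = 7.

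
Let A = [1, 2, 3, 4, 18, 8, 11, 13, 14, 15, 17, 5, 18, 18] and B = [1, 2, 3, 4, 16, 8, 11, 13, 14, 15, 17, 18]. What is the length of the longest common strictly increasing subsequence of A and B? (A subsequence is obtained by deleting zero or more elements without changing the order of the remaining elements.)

A longest common strictly increasing subsequence is 1, 2, 3, 4, 8, 11, 13, 14, 15, 17, 18 (length 11); it appears in order in both A and B, and no longer such subsequence exists.

11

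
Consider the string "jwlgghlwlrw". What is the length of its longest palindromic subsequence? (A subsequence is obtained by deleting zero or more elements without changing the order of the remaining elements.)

6

Using dp[i][j] = 2 + dp[i+1][j−1] if the ends match, else max(dp[i+1][j], dp[i][j−1]):
dp[1][11] = 6. A witness is wlgglw at positions 2,3,4,5,9,11.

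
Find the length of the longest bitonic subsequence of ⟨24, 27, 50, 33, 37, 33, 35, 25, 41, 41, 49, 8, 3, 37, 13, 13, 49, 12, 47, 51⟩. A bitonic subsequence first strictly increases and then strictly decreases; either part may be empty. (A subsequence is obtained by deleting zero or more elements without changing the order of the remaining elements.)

Let inc[i] be the LIS ending at i and dec[i] the longest strictly decreasing subsequence starting at i. inc = [1, 2, 3, 3, 4, 3, 4, 2, 5, 5, 6, 1, 1, 5, 2, 2, 6, 2, 6, 7], dec = [3, 4, 6, 4, 5, 4, 4, 3, 4, 4, 4, 2, 1, 3, 2, 2, 2, 1, 1, 1].
max_i inc[i]+dec[i]−1 = 9, with one witness 24, 27, 33, 37, 41, 49, 37, 13, 12.

9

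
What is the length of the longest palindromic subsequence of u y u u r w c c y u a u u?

One longest palindromic subsequence is uuuccuuu (positions 1,3,4,7,8,10,12,13); it reads the same forward and backward, and the interval DP gives dp[1][13] = 8.

8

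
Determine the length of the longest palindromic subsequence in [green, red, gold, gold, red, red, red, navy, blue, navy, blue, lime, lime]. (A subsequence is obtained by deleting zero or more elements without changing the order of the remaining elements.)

4

Using dp[i][j] = 2 + dp[i+1][j−1] if the ends match, else max(dp[i+1][j], dp[i][j−1]):
dp[1][13] = 4. A witness is red red red red at positions 2,5,6,7.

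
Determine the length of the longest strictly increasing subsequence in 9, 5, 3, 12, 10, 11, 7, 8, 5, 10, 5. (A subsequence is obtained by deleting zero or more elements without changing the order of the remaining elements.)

4

One longest increasing subsequence is 5, 7, 8, 10 (positions 2,7,8,10), of length 4; no longer one exists.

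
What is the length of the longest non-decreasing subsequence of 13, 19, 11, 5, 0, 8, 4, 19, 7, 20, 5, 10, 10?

5

Let dp[i] be the longest non-decreasing subsequence ending at position i. Then dp = [1, 2, 1, 1, 1, 2, 2, 3, 3, 4, 3, 4, 5].
The maximum is 5; one witness is 0, 4, 7, 10, 10 at positions 5,7,9,12,13.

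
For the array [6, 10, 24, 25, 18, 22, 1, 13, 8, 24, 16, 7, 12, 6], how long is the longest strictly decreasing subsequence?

6

Let dp[i] be the longest decreasing subsequence ending at position i. Then dp = [1, 1, 1, 1, 2, 2, 3, 3, 4, 2, 3, 5, 4, 6].
The maximum is 6; one witness is 24, 18, 13, 8, 7, 6 at positions 3,5,8,9,12,14.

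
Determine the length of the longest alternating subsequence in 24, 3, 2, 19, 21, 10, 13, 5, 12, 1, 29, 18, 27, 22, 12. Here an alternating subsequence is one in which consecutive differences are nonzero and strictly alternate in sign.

12

A longest alternating subsequence is 24, 3, 19, 10, 13, 5, 12, 1, 29, 18, 27, 22 (positions 1,2,4,6,7,8,9,10,11,12,13,14); its 11 consecutive differences strictly alternate in sign, and length 12 is optimal.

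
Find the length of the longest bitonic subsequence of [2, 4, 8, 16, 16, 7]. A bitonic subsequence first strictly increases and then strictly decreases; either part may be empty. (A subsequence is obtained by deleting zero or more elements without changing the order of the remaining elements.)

Let inc[i] be the LIS ending at i and dec[i] the longest strictly decreasing subsequence starting at i. inc = [1, 2, 3, 4, 4, 3], dec = [1, 1, 2, 2, 2, 1].
max_i inc[i]+dec[i]−1 = 5, with one witness 2, 4, 8, 16, 7.

5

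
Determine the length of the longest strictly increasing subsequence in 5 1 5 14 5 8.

3

Scanning left to right, the best length ending at each element is: 5→1, 1→1, 5→2, 14→3, 5→2, 8→3.
So the longest increasing subsequence has length 3, e.g. 1, 5, 14.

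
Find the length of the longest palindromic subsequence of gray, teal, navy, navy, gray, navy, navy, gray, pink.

7

Using dp[i][j] = 2 + dp[i+1][j−1] if the ends match, else max(dp[i+1][j], dp[i][j−1]):
dp[1][9] = 7. A witness is gray navy navy gray navy navy gray at positions 1,3,4,5,6,7,8.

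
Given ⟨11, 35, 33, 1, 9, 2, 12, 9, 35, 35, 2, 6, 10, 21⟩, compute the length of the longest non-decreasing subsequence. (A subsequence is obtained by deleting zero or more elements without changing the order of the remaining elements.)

One longest non-decreasing subsequence is 1, 2, 2, 6, 10, 21 (positions 4,6,11,12,13,14), of length 6; no longer one exists.

6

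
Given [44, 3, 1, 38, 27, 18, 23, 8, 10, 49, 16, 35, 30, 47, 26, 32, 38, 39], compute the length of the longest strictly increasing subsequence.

One longest increasing subsequence is 3, 8, 10, 16, 30, 32, 38, 39 (positions 2,8,9,11,13,16,17,18), of length 8; no longer one exists.

8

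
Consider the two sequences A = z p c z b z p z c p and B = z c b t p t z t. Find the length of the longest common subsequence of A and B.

5

A longest common subsequence is zcbpz (length 5); the LCS DP confirms no longer common subsequence exists.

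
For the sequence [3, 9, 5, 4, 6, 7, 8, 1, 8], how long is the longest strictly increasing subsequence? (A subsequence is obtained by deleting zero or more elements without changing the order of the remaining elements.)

5

Let dp[i] be the longest increasing subsequence ending at position i. Then dp = [1, 2, 2, 2, 3, 4, 5, 1, 5].
The maximum is 5; one witness is 3, 5, 6, 7, 8 at positions 1,3,5,6,7.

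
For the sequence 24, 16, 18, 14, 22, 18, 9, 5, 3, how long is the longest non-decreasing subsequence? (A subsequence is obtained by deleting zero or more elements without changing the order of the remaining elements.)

One longest non-decreasing subsequence is 16, 18, 22 (positions 2,3,5), of length 3; no longer one exists.

3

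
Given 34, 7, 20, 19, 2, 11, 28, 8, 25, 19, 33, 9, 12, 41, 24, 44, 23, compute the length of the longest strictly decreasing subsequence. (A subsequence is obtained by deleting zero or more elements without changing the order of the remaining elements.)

5

Let dp[i] be the longest decreasing subsequence ending at position i. Then dp = [1, 2, 2, 3, 4, 4, 2, 5, 3, 4, 2, 5, 5, 1, 4, 1, 5].
The maximum is 5; one witness is 34, 20, 19, 11, 8 at positions 1,3,4,6,8.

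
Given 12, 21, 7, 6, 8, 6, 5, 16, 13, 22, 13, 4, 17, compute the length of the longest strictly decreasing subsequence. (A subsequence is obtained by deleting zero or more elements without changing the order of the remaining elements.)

Scanning left to right, the best length ending at each element is: 12→1, 21→1, 7→2, 6→3, 8→2, 6→3, 5→4, 16→2, 13→3, 22→1, 13→3, 4→5, 17→2.
So the longest decreasing subsequence has length 5, e.g. 12, 7, 6, 5, 4.

5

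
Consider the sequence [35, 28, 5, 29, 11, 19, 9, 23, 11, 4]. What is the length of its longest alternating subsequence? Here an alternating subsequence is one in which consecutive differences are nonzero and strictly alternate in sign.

A longest alternating subsequence is 35, 28, 29, 11, 19, 9, 23, 11 (positions 1,2,4,5,6,7,8,9); its 7 consecutive differences strictly alternate in sign, and length 8 is optimal.

8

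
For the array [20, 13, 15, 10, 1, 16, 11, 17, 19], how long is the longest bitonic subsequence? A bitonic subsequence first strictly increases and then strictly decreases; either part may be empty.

5

Let inc[i] be the LIS ending at i and dec[i] the longest strictly decreasing subsequence starting at i. inc = [1, 1, 2, 1, 1, 3, 2, 4, 5], dec = [4, 3, 3, 2, 1, 2, 1, 1, 1].
max_i inc[i]+dec[i]−1 = 5, with one witness 13, 15, 16, 17, 19.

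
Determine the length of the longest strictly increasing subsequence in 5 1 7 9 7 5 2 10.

4

Scanning left to right, the best length ending at each element is: 5→1, 1→1, 7→2, 9→3, 7→2, 5→2, 2→2, 10→4.
So the longest increasing subsequence has length 4, e.g. 5, 7, 9, 10.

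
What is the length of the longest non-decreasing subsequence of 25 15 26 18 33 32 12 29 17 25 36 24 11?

One longest non-decreasing subsequence is 25, 26, 33, 36 (positions 1,3,5,11), of length 4; no longer one exists.

4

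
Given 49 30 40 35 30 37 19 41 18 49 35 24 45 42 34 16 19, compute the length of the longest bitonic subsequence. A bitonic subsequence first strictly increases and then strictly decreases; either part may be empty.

Let inc[i] be the LIS ending at i and dec[i] the longest strictly decreasing subsequence starting at i. inc = [1, 1, 2, 2, 1, 3, 1, 4, 1, 5, 2, 2, 5, 5, 3, 1, 2], dec = [7, 4, 6, 5, 4, 4, 3, 4, 2, 5, 3, 2, 4, 3, 2, 1, 1].
max_i inc[i]+dec[i]−1 = 9, with one witness 30, 35, 37, 41, 49, 45, 42, 34, 19.

9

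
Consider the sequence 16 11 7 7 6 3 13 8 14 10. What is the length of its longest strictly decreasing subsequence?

5

Scanning left to right, the best length ending at each element is: 16→1, 11→2, 7→3, 7→3, 6→4, 3→5, 13→2, 8→3, 14→2, 10→3.
So the longest decreasing subsequence has length 5, e.g. 16, 11, 7, 6, 3.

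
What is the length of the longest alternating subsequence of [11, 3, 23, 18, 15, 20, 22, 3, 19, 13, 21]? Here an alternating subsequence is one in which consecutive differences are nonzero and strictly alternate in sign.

A longest alternating subsequence is 11, 3, 23, 18, 20, 3, 19, 13, 21 (positions 1,2,3,4,6,8,9,10,11); its 8 consecutive differences strictly alternate in sign, and length 9 is optimal.

9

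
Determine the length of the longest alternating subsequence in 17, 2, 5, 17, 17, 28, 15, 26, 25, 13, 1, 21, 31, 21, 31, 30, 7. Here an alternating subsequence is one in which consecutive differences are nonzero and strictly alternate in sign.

10

A longest alternating subsequence is 17, 2, 17, 15, 26, 25, 31, 21, 31, 30 (positions 1,2,4,7,8,9,13,14,15,16); its 9 consecutive differences strictly alternate in sign, and length 10 is optimal.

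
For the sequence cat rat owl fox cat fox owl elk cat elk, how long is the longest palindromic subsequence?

7

Using dp[i][j] = 2 + dp[i+1][j−1] if the ends match, else max(dp[i+1][j], dp[i][j−1]):
dp[1][10] = 7. A witness is cat owl fox cat fox owl cat at positions 1,3,4,5,6,7,9.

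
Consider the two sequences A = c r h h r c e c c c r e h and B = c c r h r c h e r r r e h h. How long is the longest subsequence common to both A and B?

A longest common subsequence is crhrcereh (length 9); the LCS DP confirms no longer common subsequence exists.

9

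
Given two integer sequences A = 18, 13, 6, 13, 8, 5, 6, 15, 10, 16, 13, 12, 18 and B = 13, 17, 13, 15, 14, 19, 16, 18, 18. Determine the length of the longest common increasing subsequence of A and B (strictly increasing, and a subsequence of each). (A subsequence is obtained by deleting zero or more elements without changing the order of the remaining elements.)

4

A longest common strictly increasing subsequence is 13, 15, 16, 18 (length 4); it appears in order in both A and B, and no longer such subsequence exists.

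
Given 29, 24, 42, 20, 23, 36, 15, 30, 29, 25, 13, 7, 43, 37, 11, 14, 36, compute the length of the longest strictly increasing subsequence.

Let dp[i] be the longest increasing subsequence ending at position i. Then dp = [1, 1, 2, 1, 2, 3, 1, 3, 3, 3, 1, 1, 4, 4, 2, 3, 4].
The maximum is 4; one witness is 20, 23, 36, 43 at positions 4,5,6,13.

4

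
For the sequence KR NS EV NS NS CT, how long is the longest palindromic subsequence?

Using dp[i][j] = 2 + dp[i+1][j−1] if the ends match, else max(dp[i+1][j], dp[i][j−1]):
dp[1][6] = 3. A witness is NS NS NS at positions 2,4,5.

3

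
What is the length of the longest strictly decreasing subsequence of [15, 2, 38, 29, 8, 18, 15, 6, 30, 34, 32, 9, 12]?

One longest decreasing subsequence is 38, 29, 18, 15, 6 (positions 3,4,6,7,8), of length 5; no longer one exists.

5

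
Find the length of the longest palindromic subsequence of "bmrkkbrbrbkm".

Using dp[i][j] = 2 + dp[i+1][j−1] if the ends match, else max(dp[i+1][j], dp[i][j−1]):
dp[1][12] = 9. A witness is mkbrbrbkm at positions 2,4,6,7,8,9,10,11,12.

9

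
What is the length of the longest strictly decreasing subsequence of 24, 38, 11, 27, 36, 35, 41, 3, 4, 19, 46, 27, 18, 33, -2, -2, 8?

6

One longest decreasing subsequence is 38, 36, 35, 19, 18, -2 (positions 2,5,6,10,13,15), of length 6; no longer one exists.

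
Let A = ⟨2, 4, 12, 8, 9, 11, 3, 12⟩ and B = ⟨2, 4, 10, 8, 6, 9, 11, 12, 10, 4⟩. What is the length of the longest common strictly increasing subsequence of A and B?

6

A longest common strictly increasing subsequence is 2, 4, 8, 9, 11, 12 (length 6); it appears in order in both A and B, and no longer such subsequence exists.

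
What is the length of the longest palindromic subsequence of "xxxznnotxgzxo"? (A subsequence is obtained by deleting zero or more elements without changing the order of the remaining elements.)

One longest palindromic subsequence is xznnzx (positions 3,4,5,6,11,12); it reads the same forward and backward, and the interval DP gives dp[1][13] = 6.

6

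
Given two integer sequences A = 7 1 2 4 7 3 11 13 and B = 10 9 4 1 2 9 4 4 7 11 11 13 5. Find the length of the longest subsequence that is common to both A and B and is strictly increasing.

For each value that appears in both, track the longest common increasing run ending there.
The best achievable length is 6; one witness is 1, 2, 4, 7, 11, 13 (A-positions 2,3,4,5,7,8, B-positions 4,5,7,9,10,12).

6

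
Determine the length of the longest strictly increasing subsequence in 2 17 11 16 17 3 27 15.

5

Let dp[i] be the longest increasing subsequence ending at position i. Then dp = [1, 2, 2, 3, 4, 2, 5, 3].
The maximum is 5; one witness is 2, 11, 16, 17, 27 at positions 1,3,4,5,7.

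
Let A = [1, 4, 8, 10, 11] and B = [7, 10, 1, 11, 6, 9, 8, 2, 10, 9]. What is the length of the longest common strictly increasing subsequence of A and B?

A longest common strictly increasing subsequence is 1, 8, 10 (length 3); it appears in order in both A and B, and no longer such subsequence exists.

3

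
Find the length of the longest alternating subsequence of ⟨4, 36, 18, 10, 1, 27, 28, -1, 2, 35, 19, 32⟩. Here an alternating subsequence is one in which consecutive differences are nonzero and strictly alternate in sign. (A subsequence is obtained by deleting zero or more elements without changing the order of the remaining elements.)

8

A longest alternating subsequence is 4, 36, 18, 27, -1, 35, 19, 32 (positions 1,2,3,6,8,10,11,12); its 7 consecutive differences strictly alternate in sign, and length 8 is optimal.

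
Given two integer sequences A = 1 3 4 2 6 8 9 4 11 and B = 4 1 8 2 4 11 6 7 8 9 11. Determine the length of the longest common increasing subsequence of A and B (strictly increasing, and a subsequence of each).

6

For each value that appears in both, track the longest common increasing run ending there.
The best achievable length is 6; one witness is 1, 2, 6, 8, 9, 11 (A-positions 1,4,5,6,7,9, B-positions 2,4,7,9,10,11).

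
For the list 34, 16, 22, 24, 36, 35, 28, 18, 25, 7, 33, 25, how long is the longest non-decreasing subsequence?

5

One longest non-decreasing subsequence is 16, 22, 24, 28, 33 (positions 2,3,4,7,11), of length 5; no longer one exists.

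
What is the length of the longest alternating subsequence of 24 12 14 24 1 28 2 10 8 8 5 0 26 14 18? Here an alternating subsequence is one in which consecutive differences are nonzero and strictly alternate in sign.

11

A longest alternating subsequence is 24, 12, 14, 1, 28, 2, 10, 8, 26, 14, 18 (positions 1,2,3,5,6,7,8,9,13,14,15); its 10 consecutive differences strictly alternate in sign, and length 11 is optimal.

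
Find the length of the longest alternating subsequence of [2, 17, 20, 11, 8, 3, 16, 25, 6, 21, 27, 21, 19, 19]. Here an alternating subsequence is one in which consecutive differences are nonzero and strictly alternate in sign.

7

Track the best alternating length ending on an up-step vs a down-step at each position: up/down = 1/1, 2/1, 2/1, 2/3, 2/3, 2/3, 4/3, 4/1, 4/5, 6/5, 6/1, 6/7, 6/7, 6/7.
The maximum over both is 7; one such subsequence is 2, 17, 11, 16, 6, 27, 21.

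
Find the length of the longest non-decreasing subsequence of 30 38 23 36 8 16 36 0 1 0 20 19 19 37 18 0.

One longest non-decreasing subsequence is 8, 16, 19, 19, 37 (positions 5,6,12,13,14), of length 5; no longer one exists.

5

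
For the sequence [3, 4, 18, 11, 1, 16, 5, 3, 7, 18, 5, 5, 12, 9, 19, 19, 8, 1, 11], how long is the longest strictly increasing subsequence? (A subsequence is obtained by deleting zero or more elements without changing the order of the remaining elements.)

Let dp[i] be the longest increasing subsequence ending at position i. Then dp = [1, 2, 3, 3, 1, 4, 3, 2, 4, 5, 3, 3, 5, 5, 6, 6, 5, 1, 6].
The maximum is 6; one witness is 3, 4, 11, 16, 18, 19 at positions 1,2,4,6,10,15.

6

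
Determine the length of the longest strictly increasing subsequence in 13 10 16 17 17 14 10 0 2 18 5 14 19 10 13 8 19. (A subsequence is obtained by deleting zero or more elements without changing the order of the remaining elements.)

One longest increasing subsequence is 0, 2, 5, 10, 13, 19 (positions 8,9,11,14,15,17), of length 6; no longer one exists.

6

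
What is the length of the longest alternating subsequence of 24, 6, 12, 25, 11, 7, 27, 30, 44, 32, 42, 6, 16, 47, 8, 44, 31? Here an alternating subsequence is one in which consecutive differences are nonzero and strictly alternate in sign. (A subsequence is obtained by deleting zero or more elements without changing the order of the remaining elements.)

12

Track the best alternating length ending on an up-step vs a down-step at each position: up/down = 1/1, 1/2, 3/2, 3/1, 3/4, 3/4, 5/1, 5/1, 5/1, 5/6, 7/6, 1/8, 9/8, 9/1, 9/10, 11/10, 11/12.
The maximum over both is 12; one such subsequence is 24, 6, 12, 11, 44, 32, 42, 6, 16, 8, 44, 31.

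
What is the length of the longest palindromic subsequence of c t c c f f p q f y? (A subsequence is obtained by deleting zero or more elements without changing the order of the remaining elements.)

Using dp[i][j] = 2 + dp[i+1][j−1] if the ends match, else max(dp[i+1][j], dp[i][j−1]):
dp[1][10] = 3. A witness is fqf at positions 6,8,9.

3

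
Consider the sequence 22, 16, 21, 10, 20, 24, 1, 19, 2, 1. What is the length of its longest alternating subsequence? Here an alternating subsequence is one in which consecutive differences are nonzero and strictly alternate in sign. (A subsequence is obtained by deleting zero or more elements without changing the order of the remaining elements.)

8

Track the best alternating length ending on an up-step vs a down-step at each position: up/down = 1/1, 1/2, 3/2, 1/4, 5/4, 5/1, 1/6, 7/6, 7/8, 1/8.
The maximum over both is 8; one such subsequence is 22, 16, 21, 10, 20, 1, 19, 2.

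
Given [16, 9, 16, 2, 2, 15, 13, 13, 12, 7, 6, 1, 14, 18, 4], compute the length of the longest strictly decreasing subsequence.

One longest decreasing subsequence is 16, 15, 13, 12, 7, 6, 1 (positions 1,6,7,9,10,11,12), of length 7; no longer one exists.

7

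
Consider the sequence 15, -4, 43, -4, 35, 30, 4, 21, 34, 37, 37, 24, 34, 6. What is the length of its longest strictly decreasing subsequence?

Scanning left to right, the best length ending at each element is: 15→1, -4→2, 43→1, -4→2, 35→2, 30→3, 4→4, 21→4, 34→3, 37→2, 37→2, 24→4, 34→3, 6→5.
So the longest decreasing subsequence has length 5, e.g. 43, 35, 30, 21, 6.

5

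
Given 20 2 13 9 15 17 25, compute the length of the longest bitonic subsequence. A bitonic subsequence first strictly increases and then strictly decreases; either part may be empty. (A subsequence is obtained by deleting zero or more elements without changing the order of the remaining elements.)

Let inc[i] be the LIS ending at i and dec[i] the longest strictly decreasing subsequence starting at i. inc = [1, 1, 2, 2, 3, 4, 5], dec = [3, 1, 2, 1, 1, 1, 1].
max_i inc[i]+dec[i]−1 = 5, with one witness 2, 13, 15, 17, 25.

5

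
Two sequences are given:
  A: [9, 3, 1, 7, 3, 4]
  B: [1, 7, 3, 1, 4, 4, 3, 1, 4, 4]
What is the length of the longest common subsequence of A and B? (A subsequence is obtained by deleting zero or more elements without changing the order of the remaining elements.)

4

A longest common subsequence is 3, 1, 3, 4 (length 4); the LCS DP confirms no longer common subsequence exists.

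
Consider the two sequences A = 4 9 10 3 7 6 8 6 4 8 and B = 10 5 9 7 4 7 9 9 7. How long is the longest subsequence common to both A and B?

A longest common subsequence is 4, 9, 7 (length 3); the LCS DP confirms no longer common subsequence exists.

3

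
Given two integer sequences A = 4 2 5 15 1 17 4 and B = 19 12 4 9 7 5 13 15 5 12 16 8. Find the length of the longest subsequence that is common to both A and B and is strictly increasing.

3

For each value that appears in both, track the longest common increasing run ending there.
The best achievable length is 3; one witness is 4, 5, 15 (A-positions 1,3,4, B-positions 3,6,8).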